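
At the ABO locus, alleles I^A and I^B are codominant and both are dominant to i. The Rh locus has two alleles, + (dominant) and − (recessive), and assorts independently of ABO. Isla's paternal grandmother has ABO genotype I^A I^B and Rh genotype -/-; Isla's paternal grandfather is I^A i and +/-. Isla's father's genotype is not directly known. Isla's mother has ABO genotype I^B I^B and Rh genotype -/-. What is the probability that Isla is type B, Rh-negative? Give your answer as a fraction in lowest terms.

3/8

Isla's father's ABO genotype from I^A I^B × I^A i: 1/4 I^A I^A, 1/4 I^A I^B, 1/4 I^A i, 1/4 I^B i.
Crossing each possibility with the mother I^B I^B and summing P(type B): 1/4·0 + 1/4·1/2 + 1/4·1/2 + 1/4·1 = 1/2.
Similarly for Rh via the father's Rh distribution: P(Rh-) = 3/4.
Independent loci: 1/2 × 3/4 = 3/8.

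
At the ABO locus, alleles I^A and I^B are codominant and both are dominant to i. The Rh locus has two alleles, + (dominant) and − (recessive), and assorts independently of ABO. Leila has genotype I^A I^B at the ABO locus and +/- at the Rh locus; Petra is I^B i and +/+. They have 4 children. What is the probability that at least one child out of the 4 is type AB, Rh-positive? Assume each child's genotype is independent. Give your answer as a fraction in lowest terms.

175/256

ABO cross I^A I^B × I^B i → 1/4 A, 1/2 B, 1/4 AB.
Rh cross +/- × +/+ → 1 Rh+; so P(type AB, Rh-positive) = 1/4 × 1 = 1/4 per child.
P(none) = (3/4)^4 = 81/256; P(at least one) = 1 − 81/256 = 175/256.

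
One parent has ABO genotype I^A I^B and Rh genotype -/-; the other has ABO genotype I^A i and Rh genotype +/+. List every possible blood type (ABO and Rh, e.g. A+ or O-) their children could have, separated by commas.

A+, B+, AB+

Gametes from I^A I^B × I^A i give offspring ABO genotypes I^A I^A, I^A I^B, I^A i, I^B i, i.e. phenotypes A, B, AB.
Rh cross -/- × +/+ → phenotypes Rh+.
Combining independently: A+, B+, AB+.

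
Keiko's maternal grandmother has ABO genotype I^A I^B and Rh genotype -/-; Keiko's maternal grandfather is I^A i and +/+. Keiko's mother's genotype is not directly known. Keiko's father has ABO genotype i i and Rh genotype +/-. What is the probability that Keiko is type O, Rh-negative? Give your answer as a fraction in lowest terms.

Keiko's mother's ABO genotype from I^A I^B × I^A i: 1/4 I^A I^A, 1/4 I^A I^B, 1/4 I^A i, 1/4 I^B i.
Crossing each possibility with the father i i and summing P(type O): 1/4·0 + 1/4·0 + 1/4·1/2 + 1/4·1/2 = 1/4.
Similarly for Rh via the mother's Rh distribution: P(Rh-) = 1/4.
Independent loci: 1/4 × 1/4 = 1/16.

1/16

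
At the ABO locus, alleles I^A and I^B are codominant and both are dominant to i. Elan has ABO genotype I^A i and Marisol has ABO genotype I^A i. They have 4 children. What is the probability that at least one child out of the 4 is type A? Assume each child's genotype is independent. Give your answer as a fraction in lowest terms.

255/256

ABO cross I^A i × I^A i → 1/4 O, 3/4 A.
So P(type A) = 3/4 per child.
P(none) = (1/4)^4 = 1/256; P(at least one) = 1 − 1/256 = 255/256.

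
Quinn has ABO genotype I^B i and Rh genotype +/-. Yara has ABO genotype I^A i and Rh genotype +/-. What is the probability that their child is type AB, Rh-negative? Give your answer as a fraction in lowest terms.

ABO cross I^B i × I^A i → offspring phenotypes: 1/4 O, 1/4 A, 1/4 B, 1/4 AB.
Rh cross +/- × +/- → 3/4 Rh+, 1/4 Rh-.
Independent loci: P(type AB, Rh-negative) = 1/4 × 1/4 = 1/16.

1/16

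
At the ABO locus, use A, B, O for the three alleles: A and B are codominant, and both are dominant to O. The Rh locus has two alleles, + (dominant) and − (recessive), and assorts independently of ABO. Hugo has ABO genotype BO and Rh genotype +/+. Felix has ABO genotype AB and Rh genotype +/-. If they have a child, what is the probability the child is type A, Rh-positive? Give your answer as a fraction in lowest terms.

ABO cross BO × AB → offspring phenotypes: 1/4 A, 1/2 B, 1/4 AB.
Rh cross +/+ × +/- → 1 Rh+.
Independent loci: P(type A, Rh-positive) = 1/4 × 1 = 1/4.

1/4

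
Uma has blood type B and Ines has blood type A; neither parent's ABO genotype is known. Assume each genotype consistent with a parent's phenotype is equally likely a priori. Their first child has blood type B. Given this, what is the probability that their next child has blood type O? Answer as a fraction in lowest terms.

1/12

Possible genotypes: Uma ∈ {I^B I^B, I^B i}; Ines ∈ {I^A I^A, I^A i}.
Weight each parental genotype pair by prior × P(type-B child):
  I^B I^B × I^A i: posterior weight 2/3; P(next child type O) = 0.
  I^B i × I^A i: posterior weight 1/3; P(next child type O) = 1/4.
Weighted sum = 1/12.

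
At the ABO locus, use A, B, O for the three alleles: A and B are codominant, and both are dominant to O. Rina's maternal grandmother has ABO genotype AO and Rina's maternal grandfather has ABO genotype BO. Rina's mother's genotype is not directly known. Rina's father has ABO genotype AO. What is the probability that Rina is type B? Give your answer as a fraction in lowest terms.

1/8

Rina's mother's ABO genotype from AO × BO: 1/4 AB, 1/4 AO, 1/4 BO, 1/4 OO.
Crossing each possibility with the father AO and summing P(type B): 1/4·1/4 + 1/4·0 + 1/4·1/4 + 1/4·0 = 1/8.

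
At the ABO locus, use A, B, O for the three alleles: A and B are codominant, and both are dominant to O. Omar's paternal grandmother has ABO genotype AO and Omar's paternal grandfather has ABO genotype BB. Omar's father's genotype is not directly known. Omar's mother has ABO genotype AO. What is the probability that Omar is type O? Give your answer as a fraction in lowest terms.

1/8

Omar's father's ABO genotype from AO × BB: 1/2 AB, 1/2 BO.
Crossing each possibility with the mother AO and summing P(type O): 1/2·0 + 1/2·1/4 = 1/8.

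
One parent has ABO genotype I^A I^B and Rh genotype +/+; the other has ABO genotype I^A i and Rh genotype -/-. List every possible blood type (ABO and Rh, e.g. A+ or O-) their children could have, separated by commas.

Gametes from I^A I^B × I^A i give offspring ABO genotypes I^A I^A, I^A I^B, I^A i, I^B i, i.e. phenotypes A, B, AB.
Rh cross +/+ × -/- → phenotypes Rh+.
Combining independently: A+, B+, AB+.

A+, B+, AB+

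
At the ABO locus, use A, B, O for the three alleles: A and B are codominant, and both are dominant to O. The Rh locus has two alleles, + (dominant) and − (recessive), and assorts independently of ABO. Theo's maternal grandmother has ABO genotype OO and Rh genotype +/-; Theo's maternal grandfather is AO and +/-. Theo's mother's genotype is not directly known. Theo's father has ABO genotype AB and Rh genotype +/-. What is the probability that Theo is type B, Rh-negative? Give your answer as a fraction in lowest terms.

3/32

Theo's mother's ABO genotype from OO × AO: 1/2 AO, 1/2 OO.
Crossing each possibility with the father AB and summing P(type B): 1/2·1/4 + 1/2·1/2 = 3/8.
Similarly for Rh via the mother's Rh distribution: P(Rh-) = 1/4.
Independent loci: 3/8 × 1/4 = 3/32.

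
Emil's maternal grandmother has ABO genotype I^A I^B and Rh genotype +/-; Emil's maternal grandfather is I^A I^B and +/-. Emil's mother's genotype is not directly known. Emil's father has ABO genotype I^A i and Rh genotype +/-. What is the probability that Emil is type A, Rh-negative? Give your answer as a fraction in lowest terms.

Emil's mother's ABO genotype from I^A I^B × I^A I^B: 1/4 I^A I^A, 1/2 I^A I^B, 1/4 I^B I^B.
Crossing each possibility with the father I^A i and summing P(type A): 1/4·1 + 1/2·1/2 + 1/4·0 = 1/2.
Similarly for Rh via the mother's Rh distribution: P(Rh-) = 1/4.
Independent loci: 1/2 × 1/4 = 1/8.

1/8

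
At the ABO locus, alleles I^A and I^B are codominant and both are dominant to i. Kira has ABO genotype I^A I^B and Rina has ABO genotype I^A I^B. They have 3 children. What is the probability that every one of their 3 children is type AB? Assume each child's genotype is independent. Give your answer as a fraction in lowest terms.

ABO cross I^A I^B × I^A I^B → 1/4 A, 1/4 B, 1/2 AB.
So P(type AB) = 1/2 per child.
All 3 independent: (1/2)^3 = 1/8.

1/8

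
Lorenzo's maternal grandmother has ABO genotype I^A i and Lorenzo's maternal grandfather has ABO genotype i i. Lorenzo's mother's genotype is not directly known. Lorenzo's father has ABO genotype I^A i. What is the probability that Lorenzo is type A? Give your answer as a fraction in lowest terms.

Lorenzo's mother's ABO genotype from I^A i × i i: 1/2 I^A i, 1/2 i i.
Crossing each possibility with the father I^A i and summing P(type A): 1/2·3/4 + 1/2·1/2 = 5/8.

5/8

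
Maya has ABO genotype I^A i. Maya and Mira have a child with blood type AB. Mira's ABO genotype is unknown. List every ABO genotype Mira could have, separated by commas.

For each candidate genotype of Mira, check whether crossing it with I^A i can produce every observed child phenotype.
  I^A I^A → possible child types {A} ✗
  I^A I^B → possible child types {A, B, AB} ✓
  I^A i → possible child types {O, A} ✗
  I^B I^B → possible child types {B, AB} ✓
  I^B i → possible child types {O, A, B, AB} ✓
  i i → possible child types {O, A} ✗

I^A I^B, I^B I^B, I^B i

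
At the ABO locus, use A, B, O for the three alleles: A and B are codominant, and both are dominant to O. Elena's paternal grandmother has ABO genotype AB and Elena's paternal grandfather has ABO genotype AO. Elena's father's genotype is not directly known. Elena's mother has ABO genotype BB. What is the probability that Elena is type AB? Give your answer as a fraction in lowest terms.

Elena's father's ABO genotype from AB × AO: 1/4 AA, 1/4 AB, 1/4 AO, 1/4 BO.
Crossing each possibility with the mother BB and summing P(type AB): 1/4·1 + 1/4·1/2 + 1/4·1/2 + 1/4·0 = 1/2.

1/2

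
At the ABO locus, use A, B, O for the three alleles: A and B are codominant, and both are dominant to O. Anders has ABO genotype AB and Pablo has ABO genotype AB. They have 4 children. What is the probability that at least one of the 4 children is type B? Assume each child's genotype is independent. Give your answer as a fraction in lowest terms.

ABO cross AB × AB → 1/4 A, 1/4 B, 1/2 AB.
So P(type B) = 1/4 per child.
P(none) = (3/4)^4 = 81/256; P(at least one) = 1 − 81/256 = 175/256.

175/256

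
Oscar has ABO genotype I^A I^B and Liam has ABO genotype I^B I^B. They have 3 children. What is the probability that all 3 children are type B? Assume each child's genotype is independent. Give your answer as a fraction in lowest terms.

1/8

ABO cross I^A I^B × I^B I^B → 1/2 B, 1/2 AB.
So P(type B) = 1/2 per child.
All 3 independent: (1/2)^3 = 1/8.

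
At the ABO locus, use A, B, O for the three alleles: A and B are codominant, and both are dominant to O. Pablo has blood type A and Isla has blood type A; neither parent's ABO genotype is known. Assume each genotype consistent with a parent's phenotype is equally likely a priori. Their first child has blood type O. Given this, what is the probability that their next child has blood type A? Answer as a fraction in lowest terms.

Possible genotypes: Pablo ∈ {AA, AO}; Isla ∈ {AA, AO}.
Weight each parental genotype pair by prior × P(type-O child):
  AO × AO: posterior weight 1; P(next child type A) = 3/4.
Weighted sum = 3/4.

3/4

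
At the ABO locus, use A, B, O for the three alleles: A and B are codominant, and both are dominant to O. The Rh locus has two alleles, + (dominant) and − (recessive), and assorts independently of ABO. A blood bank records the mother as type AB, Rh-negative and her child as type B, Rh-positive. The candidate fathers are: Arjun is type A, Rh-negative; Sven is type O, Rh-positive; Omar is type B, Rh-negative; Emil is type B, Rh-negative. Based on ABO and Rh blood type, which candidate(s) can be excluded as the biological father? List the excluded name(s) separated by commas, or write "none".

A candidate is excluded only if no genotype consistent with his phenotype could produce a type B, Rh-positive child with a type AB, Rh-negative mother.
Arjun (type A, Rh-): no genotype consistent with that phenotype can produce a type-B Rh+ child with a type-AB mother.
Omar (type B, Rh-): no genotype consistent with that phenotype can produce a type-B Rh+ child with a type-AB mother.
Emil (type B, Rh-): no genotype consistent with that phenotype can produce a type-B Rh+ child with a type-AB mother.

Arjun, Omar, Emil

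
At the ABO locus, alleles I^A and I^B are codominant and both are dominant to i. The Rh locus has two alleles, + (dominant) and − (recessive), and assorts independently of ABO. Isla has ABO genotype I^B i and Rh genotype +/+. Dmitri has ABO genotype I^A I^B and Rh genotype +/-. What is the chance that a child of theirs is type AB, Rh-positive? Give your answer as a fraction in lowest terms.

ABO cross I^B i × I^A I^B → offspring phenotypes: 1/4 A, 1/2 B, 1/4 AB.
Rh cross +/+ × +/- → 1 Rh+.
Independent loci: P(type AB, Rh-positive) = 1/4 × 1 = 1/4.

1/4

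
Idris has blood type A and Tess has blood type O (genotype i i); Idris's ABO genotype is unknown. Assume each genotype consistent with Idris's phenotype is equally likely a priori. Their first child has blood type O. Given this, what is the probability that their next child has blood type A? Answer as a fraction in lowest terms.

Possible genotypes: Idris ∈ {I^A I^A, I^A i}; Tess ∈ {i i}.
Weight each parental genotype pair by prior × P(type-O child):
  I^A i × i i: posterior weight 1; P(next child type A) = 1/2.
Weighted sum = 1/2.

1/2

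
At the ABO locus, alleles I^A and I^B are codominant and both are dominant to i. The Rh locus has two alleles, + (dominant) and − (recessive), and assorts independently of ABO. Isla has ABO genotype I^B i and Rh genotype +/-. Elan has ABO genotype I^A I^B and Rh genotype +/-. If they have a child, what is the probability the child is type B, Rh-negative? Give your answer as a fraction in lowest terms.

1/8

ABO cross I^B i × I^A I^B → offspring phenotypes: 1/4 A, 1/2 B, 1/4 AB.
Rh cross +/- × +/- → 3/4 Rh+, 1/4 Rh-.
Independent loci: P(type B, Rh-negative) = 1/2 × 1/4 = 1/8.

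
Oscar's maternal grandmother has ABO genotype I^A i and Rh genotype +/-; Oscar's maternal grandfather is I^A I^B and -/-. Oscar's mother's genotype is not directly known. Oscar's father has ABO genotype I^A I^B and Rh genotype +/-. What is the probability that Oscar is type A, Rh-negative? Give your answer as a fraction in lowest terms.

9/64

Oscar's mother's ABO genotype from I^A i × I^A I^B: 1/4 I^A I^A, 1/4 I^A I^B, 1/4 I^A i, 1/4 I^B i.
Crossing each possibility with the father I^A I^B and summing P(type A): 1/4·1/2 + 1/4·1/4 + 1/4·1/2 + 1/4·1/4 = 3/8.
Similarly for Rh via the mother's Rh distribution: P(Rh-) = 3/8.
Independent loci: 3/8 × 3/8 = 9/64.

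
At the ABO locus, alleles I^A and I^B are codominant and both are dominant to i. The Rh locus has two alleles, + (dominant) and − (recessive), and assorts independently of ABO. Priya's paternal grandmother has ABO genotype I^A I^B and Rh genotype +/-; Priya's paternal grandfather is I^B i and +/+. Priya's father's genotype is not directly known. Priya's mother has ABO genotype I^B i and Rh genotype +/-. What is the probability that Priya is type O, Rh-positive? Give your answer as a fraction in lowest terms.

7/64

Priya's father's ABO genotype from I^A I^B × I^B i: 1/4 I^A I^B, 1/4 I^A i, 1/4 I^B I^B, 1/4 I^B i.
Crossing each possibility with the mother I^B i and summing P(type O): 1/4·0 + 1/4·1/4 + 1/4·0 + 1/4·1/4 = 1/8.
Similarly for Rh via the father's Rh distribution: P(Rh+) = 7/8.
Independent loci: 1/8 × 7/8 = 7/64.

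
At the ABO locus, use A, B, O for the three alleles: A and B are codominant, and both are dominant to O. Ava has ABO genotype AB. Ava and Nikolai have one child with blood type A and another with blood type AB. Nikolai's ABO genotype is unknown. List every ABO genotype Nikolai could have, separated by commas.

AA, AB, AO, BO

For each candidate genotype of Nikolai, check whether crossing it with AB can produce every observed child phenotype.
  AA → possible child types {A, AB} ✓
  AB → possible child types {A, B, AB} ✓
  AO → possible child types {A, B, AB} ✓
  BB → possible child types {B, AB} ✗
  BO → possible child types {A, B, AB} ✓
  OO → possible child types {A, B} ✗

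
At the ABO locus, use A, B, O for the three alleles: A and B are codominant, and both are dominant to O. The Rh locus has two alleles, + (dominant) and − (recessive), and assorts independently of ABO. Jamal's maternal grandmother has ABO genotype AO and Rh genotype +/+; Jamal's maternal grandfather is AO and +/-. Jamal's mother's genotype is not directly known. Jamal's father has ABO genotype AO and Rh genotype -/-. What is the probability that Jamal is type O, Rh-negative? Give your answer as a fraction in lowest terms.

Jamal's mother's ABO genotype from AO × AO: 1/4 AA, 1/2 AO, 1/4 OO.
Crossing each possibility with the father AO and summing P(type O): 1/4·0 + 1/2·1/4 + 1/4·1/2 = 1/4.
Similarly for Rh via the mother's Rh distribution: P(Rh-) = 1/4.
Independent loci: 1/4 × 1/4 = 1/16.

1/16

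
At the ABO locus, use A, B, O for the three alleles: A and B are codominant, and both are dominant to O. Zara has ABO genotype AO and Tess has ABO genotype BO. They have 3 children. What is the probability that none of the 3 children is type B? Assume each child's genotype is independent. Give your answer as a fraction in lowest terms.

ABO cross AO × BO → 1/4 O, 1/4 A, 1/4 B, 1/4 AB.
So P(type B) = 1/4 per child.
P(not type B) = 3/4 for one child; (3/4)^3 = 27/64.

27/64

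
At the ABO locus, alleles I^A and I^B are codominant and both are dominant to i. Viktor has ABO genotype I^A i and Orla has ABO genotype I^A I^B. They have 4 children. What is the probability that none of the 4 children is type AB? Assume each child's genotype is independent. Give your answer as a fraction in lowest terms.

81/256

ABO cross I^A i × I^A I^B → 1/2 A, 1/4 B, 1/4 AB.
So P(type AB) = 1/4 per child.
P(not type AB) = 3/4 for one child; (3/4)^4 = 81/256.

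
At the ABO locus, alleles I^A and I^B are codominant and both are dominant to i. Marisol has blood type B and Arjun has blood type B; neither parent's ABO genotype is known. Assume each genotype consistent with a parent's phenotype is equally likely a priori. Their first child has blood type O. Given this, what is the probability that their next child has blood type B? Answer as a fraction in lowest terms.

3/4

Possible genotypes: Marisol ∈ {I^B I^B, I^B i}; Arjun ∈ {I^B I^B, I^B i}.
Weight each parental genotype pair by prior × P(type-O child):
  I^B i × I^B i: posterior weight 1; P(next child type B) = 3/4.
Weighted sum = 3/4.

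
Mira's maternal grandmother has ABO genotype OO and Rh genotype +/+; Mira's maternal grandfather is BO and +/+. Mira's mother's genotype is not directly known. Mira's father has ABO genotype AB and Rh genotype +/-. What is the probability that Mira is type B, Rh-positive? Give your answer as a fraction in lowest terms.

Mira's mother's ABO genotype from OO × BO: 1/2 BO, 1/2 OO.
Crossing each possibility with the father AB and summing P(type B): 1/2·1/2 + 1/2·1/2 = 1/2.
Similarly for Rh via the mother's Rh distribution: P(Rh+) = 1.
Independent loci: 1/2 × 1 = 1/2.

1/2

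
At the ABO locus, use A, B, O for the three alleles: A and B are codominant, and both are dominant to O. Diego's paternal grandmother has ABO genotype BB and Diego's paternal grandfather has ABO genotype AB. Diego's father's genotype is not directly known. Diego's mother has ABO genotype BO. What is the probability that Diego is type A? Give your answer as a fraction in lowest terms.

1/8

Diego's father's ABO genotype from BB × AB: 1/2 AB, 1/2 BB.
Crossing each possibility with the mother BO and summing P(type A): 1/2·1/4 + 1/2·0 = 1/8.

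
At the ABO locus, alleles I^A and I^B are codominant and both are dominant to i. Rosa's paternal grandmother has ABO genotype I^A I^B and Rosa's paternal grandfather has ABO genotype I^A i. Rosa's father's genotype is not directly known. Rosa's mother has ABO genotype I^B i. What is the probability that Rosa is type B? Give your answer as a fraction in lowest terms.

Rosa's father's ABO genotype from I^A I^B × I^A i: 1/4 I^A I^A, 1/4 I^A I^B, 1/4 I^A i, 1/4 I^B i.
Crossing each possibility with the mother I^B i and summing P(type B): 1/4·0 + 1/4·1/2 + 1/4·1/4 + 1/4·3/4 = 3/8.

3/8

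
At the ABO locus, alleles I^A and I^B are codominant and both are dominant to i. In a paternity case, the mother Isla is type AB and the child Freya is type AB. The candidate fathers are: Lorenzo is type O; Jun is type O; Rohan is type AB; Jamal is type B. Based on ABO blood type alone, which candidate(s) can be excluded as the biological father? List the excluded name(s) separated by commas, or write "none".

Lorenzo, Jun

A candidate is excluded only if no genotype consistent with his phenotype could produce a type AB child with a type AB mother.
Lorenzo (type O): no genotype consistent with that phenotype can produce a type-AB child with a type-AB mother.
Jun (type O): no genotype consistent with that phenotype can produce a type-AB child with a type-AB mother.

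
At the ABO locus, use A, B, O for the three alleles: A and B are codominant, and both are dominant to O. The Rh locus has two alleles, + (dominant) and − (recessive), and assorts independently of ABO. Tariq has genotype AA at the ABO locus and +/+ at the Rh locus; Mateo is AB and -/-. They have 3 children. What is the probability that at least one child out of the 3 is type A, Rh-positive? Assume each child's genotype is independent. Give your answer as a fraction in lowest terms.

7/8

ABO cross AA × AB → 1/2 A, 1/2 AB.
Rh cross +/+ × -/- → 1 Rh+; so P(type A, Rh-positive) = 1/2 × 1 = 1/2 per child.
P(none) = (1/2)^3 = 1/8; P(at least one) = 1 − 1/8 = 7/8.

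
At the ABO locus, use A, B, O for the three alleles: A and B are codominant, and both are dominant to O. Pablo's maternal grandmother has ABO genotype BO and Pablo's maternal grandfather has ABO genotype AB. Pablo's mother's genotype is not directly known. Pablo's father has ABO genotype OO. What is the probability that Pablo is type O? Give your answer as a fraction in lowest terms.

Pablo's mother's ABO genotype from BO × AB: 1/4 AB, 1/4 AO, 1/4 BB, 1/4 BO.
Crossing each possibility with the father OO and summing P(type O): 1/4·0 + 1/4·1/2 + 1/4·0 + 1/4·1/2 = 1/4.

1/4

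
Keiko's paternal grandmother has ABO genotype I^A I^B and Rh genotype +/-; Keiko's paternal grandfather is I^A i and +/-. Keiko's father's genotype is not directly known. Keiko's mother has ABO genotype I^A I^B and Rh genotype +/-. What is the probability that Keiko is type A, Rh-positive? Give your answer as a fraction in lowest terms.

Keiko's father's ABO genotype from I^A I^B × I^A i: 1/4 I^A I^A, 1/4 I^A I^B, 1/4 I^A i, 1/4 I^B i.
Crossing each possibility with the mother I^A I^B and summing P(type A): 1/4·1/2 + 1/4·1/4 + 1/4·1/2 + 1/4·1/4 = 3/8.
Similarly for Rh via the father's Rh distribution: P(Rh+) = 3/4.
Independent loci: 3/8 × 3/4 = 9/32.

9/32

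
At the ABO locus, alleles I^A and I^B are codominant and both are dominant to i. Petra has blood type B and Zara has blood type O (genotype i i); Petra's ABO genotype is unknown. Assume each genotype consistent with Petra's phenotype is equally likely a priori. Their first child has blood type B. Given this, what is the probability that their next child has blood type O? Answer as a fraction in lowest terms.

1/6

Possible genotypes: Petra ∈ {I^B I^B, I^B i}; Zara ∈ {i i}.
Weight each parental genotype pair by prior × P(type-B child):
  I^B I^B × i i: posterior weight 2/3; P(next child type O) = 0.
  I^B i × i i: posterior weight 1/3; P(next child type O) = 1/2.
Weighted sum = 1/6.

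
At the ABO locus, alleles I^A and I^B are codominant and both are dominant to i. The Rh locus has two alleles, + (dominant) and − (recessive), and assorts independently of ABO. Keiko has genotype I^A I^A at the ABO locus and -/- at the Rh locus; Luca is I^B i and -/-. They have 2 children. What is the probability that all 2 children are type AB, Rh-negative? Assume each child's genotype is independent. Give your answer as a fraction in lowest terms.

1/4

ABO cross I^A I^A × I^B i → 1/2 A, 1/2 AB.
Rh cross -/- × -/- → 1 Rh-; so P(type AB, Rh-negative) = 1/2 × 1 = 1/2 per child.
All 2 independent: (1/2)^2 = 1/4.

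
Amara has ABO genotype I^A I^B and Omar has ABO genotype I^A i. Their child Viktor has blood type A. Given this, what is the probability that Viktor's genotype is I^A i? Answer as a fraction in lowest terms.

Cross I^A I^B × I^A i → 1/4 I^A I^A, 1/4 I^A I^B, 1/4 I^A i, 1/4 I^B i.
Type-A genotypes among offspring: I^A I^A (1/4), I^A i (1/4); total 1/2.
P(I^A i | type A) = (1/4) / (1/2) = 1/2.

1/2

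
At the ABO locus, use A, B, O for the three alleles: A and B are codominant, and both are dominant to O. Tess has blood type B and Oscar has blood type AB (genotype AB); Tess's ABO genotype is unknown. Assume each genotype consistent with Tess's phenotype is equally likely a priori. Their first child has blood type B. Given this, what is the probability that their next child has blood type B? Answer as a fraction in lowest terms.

Possible genotypes: Tess ∈ {BB, BO}; Oscar ∈ {AB}.
Weight each parental genotype pair by prior × P(type-B child):
  BB × AB: posterior weight 1/2; P(next child type B) = 1/2.
  BO × AB: posterior weight 1/2; P(next child type B) = 1/2.
Weighted sum = 1/2.

1/2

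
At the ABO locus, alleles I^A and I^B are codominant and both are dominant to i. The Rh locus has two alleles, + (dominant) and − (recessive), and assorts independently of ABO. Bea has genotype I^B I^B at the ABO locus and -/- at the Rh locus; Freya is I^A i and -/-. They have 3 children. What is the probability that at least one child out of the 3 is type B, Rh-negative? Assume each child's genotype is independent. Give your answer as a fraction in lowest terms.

7/8

ABO cross I^B I^B × I^A i → 1/2 B, 1/2 AB.
Rh cross -/- × -/- → 1 Rh-; so P(type B, Rh-negative) = 1/2 × 1 = 1/2 per child.
P(none) = (1/2)^3 = 1/8; P(at least one) = 1 − 1/8 = 7/8.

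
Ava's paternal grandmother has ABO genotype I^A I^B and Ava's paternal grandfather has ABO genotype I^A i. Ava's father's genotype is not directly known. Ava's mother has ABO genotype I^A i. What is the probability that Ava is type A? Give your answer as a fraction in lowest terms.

5/8

Ava's father's ABO genotype from I^A I^B × I^A i: 1/4 I^A I^A, 1/4 I^A I^B, 1/4 I^A i, 1/4 I^B i.
Crossing each possibility with the mother I^A i and summing P(type A): 1/4·1 + 1/4·1/2 + 1/4·3/4 + 1/4·1/4 = 5/8.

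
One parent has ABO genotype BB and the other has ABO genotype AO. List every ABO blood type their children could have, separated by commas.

Gametes from BB × AO give offspring ABO genotypes AB, BO, i.e. phenotypes B, AB.

B, AB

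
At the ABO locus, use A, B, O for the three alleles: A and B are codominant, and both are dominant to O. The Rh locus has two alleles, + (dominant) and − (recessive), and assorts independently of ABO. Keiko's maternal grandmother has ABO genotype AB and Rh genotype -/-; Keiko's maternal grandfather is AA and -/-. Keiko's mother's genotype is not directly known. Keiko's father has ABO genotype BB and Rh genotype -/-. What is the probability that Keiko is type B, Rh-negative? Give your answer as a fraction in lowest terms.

Keiko's mother's ABO genotype from AB × AA: 1/2 AA, 1/2 AB.
Crossing each possibility with the father BB and summing P(type B): 1/2·0 + 1/2·1/2 = 1/4.
Similarly for Rh via the mother's Rh distribution: P(Rh-) = 1.
Independent loci: 1/4 × 1 = 1/4.

1/4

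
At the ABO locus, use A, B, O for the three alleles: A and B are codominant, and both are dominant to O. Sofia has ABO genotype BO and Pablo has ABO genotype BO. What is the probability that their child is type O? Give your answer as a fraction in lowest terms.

ABO cross BO × BO → offspring phenotypes: 1/4 O, 3/4 B.
So P(type O) = 1/4.

1/4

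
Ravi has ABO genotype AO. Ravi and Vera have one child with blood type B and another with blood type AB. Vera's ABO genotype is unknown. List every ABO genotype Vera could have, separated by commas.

For each candidate genotype of Vera, check whether crossing it with AO can produce every observed child phenotype.
  AA → possible child types {A} ✗
  AB → possible child types {A, B, AB} ✓
  AO → possible child types {O, A} ✗
  BB → possible child types {B, AB} ✓
  BO → possible child types {O, A, B, AB} ✓
  OO → possible child types {O, A} ✗

AB, BB, BO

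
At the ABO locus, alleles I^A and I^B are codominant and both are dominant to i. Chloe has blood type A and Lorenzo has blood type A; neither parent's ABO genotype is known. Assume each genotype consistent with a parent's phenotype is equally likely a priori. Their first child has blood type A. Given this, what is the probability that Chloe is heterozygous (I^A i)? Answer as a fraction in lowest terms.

7/15

Possible genotypes: Chloe ∈ {I^A I^A, I^A i}; Lorenzo ∈ {I^A I^A, I^A i}.
Weight each parental genotype pair by prior × P(type-A child):
  I^A I^A × I^A I^A: posterior weight 4/15.
  I^A I^A × I^A i: posterior weight 4/15.
  I^A i × I^A I^A: posterior weight 4/15.
  I^A i × I^A i: posterior weight 1/5.
Sum the posterior weight over pairs where Chloe is I^A i: 7/15.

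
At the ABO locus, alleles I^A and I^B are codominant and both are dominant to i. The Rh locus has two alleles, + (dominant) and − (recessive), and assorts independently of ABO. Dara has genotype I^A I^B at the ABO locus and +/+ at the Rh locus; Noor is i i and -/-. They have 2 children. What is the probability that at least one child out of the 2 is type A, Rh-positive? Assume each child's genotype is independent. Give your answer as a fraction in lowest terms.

3/4

ABO cross I^A I^B × i i → 1/2 A, 1/2 B.
Rh cross +/+ × -/- → 1 Rh+; so P(type A, Rh-positive) = 1/2 × 1 = 1/2 per child.
P(none) = (1/2)^2 = 1/4; P(at least one) = 1 − 1/4 = 3/4.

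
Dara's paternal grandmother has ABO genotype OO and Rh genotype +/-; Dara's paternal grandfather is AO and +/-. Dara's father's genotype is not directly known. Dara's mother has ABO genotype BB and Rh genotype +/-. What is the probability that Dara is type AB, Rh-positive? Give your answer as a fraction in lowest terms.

Dara's father's ABO genotype from OO × AO: 1/2 AO, 1/2 OO.
Crossing each possibility with the mother BB and summing P(type AB): 1/2·1/2 + 1/2·0 = 1/4.
Similarly for Rh via the father's Rh distribution: P(Rh+) = 3/4.
Independent loci: 1/4 × 3/4 = 3/16.

3/16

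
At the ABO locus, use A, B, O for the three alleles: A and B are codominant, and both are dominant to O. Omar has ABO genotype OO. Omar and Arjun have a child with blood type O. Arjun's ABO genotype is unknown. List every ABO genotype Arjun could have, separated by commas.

For each candidate genotype of Arjun, check whether crossing it with OO can produce every observed child phenotype.
  AA → possible child types {A} ✗
  AB → possible child types {A, B} ✗
  AO → possible child types {O, A} ✓
  BB → possible child types {B} ✗
  BO → possible child types {O, B} ✓
  OO → possible child types {O} ✓

AO, BO, OO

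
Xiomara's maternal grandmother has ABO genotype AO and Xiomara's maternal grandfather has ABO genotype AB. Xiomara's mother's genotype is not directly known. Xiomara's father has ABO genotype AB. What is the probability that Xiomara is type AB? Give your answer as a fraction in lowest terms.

3/8

Xiomara's mother's ABO genotype from AO × AB: 1/4 AA, 1/4 AB, 1/4 AO, 1/4 BO.
Crossing each possibility with the father AB and summing P(type AB): 1/4·1/2 + 1/4·1/2 + 1/4·1/4 + 1/4·1/4 = 3/8.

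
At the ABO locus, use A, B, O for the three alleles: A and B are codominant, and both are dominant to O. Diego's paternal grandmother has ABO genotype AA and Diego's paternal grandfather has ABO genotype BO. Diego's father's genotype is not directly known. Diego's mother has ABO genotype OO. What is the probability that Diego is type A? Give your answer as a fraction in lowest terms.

1/2

Diego's father's ABO genotype from AA × BO: 1/2 AB, 1/2 AO.
Crossing each possibility with the mother OO and summing P(type A): 1/2·1/2 + 1/2·1/2 = 1/2.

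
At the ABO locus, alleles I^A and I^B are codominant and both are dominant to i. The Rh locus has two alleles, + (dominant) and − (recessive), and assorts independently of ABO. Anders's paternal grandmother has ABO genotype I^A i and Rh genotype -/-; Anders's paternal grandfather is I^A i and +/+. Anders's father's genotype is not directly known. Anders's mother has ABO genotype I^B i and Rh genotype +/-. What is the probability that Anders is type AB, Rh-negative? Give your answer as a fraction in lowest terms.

1/16

Anders's father's ABO genotype from I^A i × I^A i: 1/4 I^A I^A, 1/2 I^A i, 1/4 i i.
Crossing each possibility with the mother I^B i and summing P(type AB): 1/4·1/2 + 1/2·1/4 + 1/4·0 = 1/4.
Similarly for Rh via the father's Rh distribution: P(Rh-) = 1/4.
Independent loci: 1/4 × 1/4 = 1/16.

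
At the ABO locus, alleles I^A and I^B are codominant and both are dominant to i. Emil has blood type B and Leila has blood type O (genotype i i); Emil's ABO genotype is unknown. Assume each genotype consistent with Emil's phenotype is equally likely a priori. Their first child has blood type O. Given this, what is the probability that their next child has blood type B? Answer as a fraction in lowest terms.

Possible genotypes: Emil ∈ {I^B I^B, I^B i}; Leila ∈ {i i}.
Weight each parental genotype pair by prior × P(type-O child):
  I^B i × i i: posterior weight 1; P(next child type B) = 1/2.
Weighted sum = 1/2.

1/2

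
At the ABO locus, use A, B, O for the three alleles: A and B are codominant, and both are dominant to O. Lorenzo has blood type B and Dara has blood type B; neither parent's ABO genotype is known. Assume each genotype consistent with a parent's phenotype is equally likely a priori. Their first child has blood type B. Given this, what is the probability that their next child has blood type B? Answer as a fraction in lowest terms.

Possible genotypes: Lorenzo ∈ {BB, BO}; Dara ∈ {BB, BO}.
Weight each parental genotype pair by prior × P(type-B child):
  BB × BB: posterior weight 4/15; P(next child type B) = 1.
  BB × BO: posterior weight 4/15; P(next child type B) = 1.
  BO × BB: posterior weight 4/15; P(next child type B) = 1.
  BO × BO: posterior weight 1/5; P(next child type B) = 3/4.
Weighted sum = 19/20.

19/20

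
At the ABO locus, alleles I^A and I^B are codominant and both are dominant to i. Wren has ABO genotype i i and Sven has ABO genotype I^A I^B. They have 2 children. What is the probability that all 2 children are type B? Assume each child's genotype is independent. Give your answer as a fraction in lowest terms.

ABO cross i i × I^A I^B → 1/2 A, 1/2 B.
So P(type B) = 1/2 per child.
All 2 independent: (1/2)^2 = 1/4.

1/4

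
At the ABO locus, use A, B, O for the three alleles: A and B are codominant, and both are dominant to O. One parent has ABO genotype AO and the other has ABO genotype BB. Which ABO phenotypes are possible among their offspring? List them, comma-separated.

Gametes from AO × BB give offspring ABO genotypes AB, BO, i.e. phenotypes B, AB.

B, AB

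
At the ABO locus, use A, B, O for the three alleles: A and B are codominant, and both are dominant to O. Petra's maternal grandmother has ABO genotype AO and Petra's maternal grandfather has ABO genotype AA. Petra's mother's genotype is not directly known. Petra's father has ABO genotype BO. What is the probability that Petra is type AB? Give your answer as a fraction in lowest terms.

Petra's mother's ABO genotype from AO × AA: 1/2 AA, 1/2 AO.
Crossing each possibility with the father BO and summing P(type AB): 1/2·1/2 + 1/2·1/4 = 3/8.

3/8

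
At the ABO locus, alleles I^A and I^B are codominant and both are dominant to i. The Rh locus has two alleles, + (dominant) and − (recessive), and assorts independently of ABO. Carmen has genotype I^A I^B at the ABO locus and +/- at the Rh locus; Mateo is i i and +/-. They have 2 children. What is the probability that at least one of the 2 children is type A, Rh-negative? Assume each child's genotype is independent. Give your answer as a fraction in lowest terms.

15/64

ABO cross I^A I^B × i i → 1/2 A, 1/2 B.
Rh cross +/- × +/- → 3/4 Rh+, 1/4 Rh-; so P(type A, Rh-negative) = 1/2 × 1/4 = 1/8 per child.
P(none) = (7/8)^2 = 49/64; P(at least one) = 1 − 49/64 = 15/64.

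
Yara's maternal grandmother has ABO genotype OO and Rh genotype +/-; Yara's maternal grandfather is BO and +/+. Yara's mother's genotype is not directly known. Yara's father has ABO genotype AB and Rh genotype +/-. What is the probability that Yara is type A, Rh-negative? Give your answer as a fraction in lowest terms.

Yara's mother's ABO genotype from OO × BO: 1/2 BO, 1/2 OO.
Crossing each possibility with the father AB and summing P(type A): 1/2·1/4 + 1/2·1/2 = 3/8.
Similarly for Rh via the mother's Rh distribution: P(Rh-) = 1/8.
Independent loci: 3/8 × 1/8 = 3/64.

3/64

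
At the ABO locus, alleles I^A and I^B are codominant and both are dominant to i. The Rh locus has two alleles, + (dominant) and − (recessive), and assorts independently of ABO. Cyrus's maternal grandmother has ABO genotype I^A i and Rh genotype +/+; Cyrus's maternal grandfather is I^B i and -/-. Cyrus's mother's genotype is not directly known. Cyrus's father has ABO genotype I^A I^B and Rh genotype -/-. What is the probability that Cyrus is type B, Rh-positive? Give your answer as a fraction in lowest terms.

Cyrus's mother's ABO genotype from I^A i × I^B i: 1/4 I^A I^B, 1/4 I^A i, 1/4 I^B i, 1/4 i i.
Crossing each possibility with the father I^A I^B and summing P(type B): 1/4·1/4 + 1/4·1/4 + 1/4·1/2 + 1/4·1/2 = 3/8.
Similarly for Rh via the mother's Rh distribution: P(Rh+) = 1/2.
Independent loci: 3/8 × 1/2 = 3/16.

3/16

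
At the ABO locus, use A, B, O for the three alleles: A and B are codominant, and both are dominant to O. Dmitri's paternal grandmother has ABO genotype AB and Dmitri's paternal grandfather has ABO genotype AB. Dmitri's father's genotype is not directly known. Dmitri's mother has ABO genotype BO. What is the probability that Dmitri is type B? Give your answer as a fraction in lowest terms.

Dmitri's father's ABO genotype from AB × AB: 1/4 AA, 1/2 AB, 1/4 BB.
Crossing each possibility with the mother BO and summing P(type B): 1/4·0 + 1/2·1/2 + 1/4·1 = 1/2.

1/2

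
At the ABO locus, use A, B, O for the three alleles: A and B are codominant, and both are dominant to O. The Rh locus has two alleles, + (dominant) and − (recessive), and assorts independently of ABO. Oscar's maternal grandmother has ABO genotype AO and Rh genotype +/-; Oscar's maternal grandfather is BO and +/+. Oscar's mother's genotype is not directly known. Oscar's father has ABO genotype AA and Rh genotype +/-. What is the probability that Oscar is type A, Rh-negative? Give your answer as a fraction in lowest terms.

3/32

Oscar's mother's ABO genotype from AO × BO: 1/4 AB, 1/4 AO, 1/4 BO, 1/4 OO.
Crossing each possibility with the father AA and summing P(type A): 1/4·1/2 + 1/4·1 + 1/4·1/2 + 1/4·1 = 3/4.
Similarly for Rh via the mother's Rh distribution: P(Rh-) = 1/8.
Independent loci: 3/4 × 1/8 = 3/32.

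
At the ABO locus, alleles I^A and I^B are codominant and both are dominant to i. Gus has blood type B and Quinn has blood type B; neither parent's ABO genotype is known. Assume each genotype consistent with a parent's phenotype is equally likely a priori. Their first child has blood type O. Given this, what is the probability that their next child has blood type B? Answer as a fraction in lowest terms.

3/4

Possible genotypes: Gus ∈ {I^B I^B, I^B i}; Quinn ∈ {I^B I^B, I^B i}.
Weight each parental genotype pair by prior × P(type-O child):
  I^B i × I^B i: posterior weight 1; P(next child type B) = 3/4.
Weighted sum = 3/4.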